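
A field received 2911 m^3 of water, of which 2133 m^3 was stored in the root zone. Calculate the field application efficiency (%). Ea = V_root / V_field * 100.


Ea = V_root / V_field * 100 = 2133 / 2911 * 100 = 73.2738%

73.2738 %


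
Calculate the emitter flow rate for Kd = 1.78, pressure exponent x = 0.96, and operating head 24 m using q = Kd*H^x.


q = Kd * H^x = 1.78 * 24^0.96 = 1.78 * 21.135026

37.6203 L/h


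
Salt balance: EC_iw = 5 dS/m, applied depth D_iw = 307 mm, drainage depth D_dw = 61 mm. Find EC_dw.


EC_dw = EC_iw * D_iw / D_dw
EC_dw = 5 * 307 / 61
EC_dw = 1535 / 61

25.1639 dS/m


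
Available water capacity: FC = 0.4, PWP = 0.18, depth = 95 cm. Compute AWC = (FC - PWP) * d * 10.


AWC = (FC - PWP) * d * 10
AWC = (0.4 - 0.18) * 95 * 10
AWC = 0.2200 * 95 * 10

209.0000 mm


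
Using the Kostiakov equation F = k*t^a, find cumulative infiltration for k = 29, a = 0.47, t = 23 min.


F = k * t^a = 29 * 23^0.47
F = 29 * 4.365280

126.5931 mm


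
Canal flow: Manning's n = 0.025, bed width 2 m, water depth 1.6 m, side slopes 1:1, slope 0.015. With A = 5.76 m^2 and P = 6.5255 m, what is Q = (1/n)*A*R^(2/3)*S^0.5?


R = A/P = 5.76/6.5255 = 0.882691
Q = (1/0.025) * 5.76 * 0.882691^(2/3) * 0.015^0.5

25.9657 m^3/s


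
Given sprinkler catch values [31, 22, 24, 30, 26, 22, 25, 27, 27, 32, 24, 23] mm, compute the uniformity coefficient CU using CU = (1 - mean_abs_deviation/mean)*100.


mean = 26.083333 mm
MAD = 2.763889 mm
CU = (1 - 2.763889/26.083333)*100

89.4036 %


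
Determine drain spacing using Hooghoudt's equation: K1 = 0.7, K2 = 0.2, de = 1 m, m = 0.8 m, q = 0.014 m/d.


S^2 = 8*K2*de*m/q + 4*K1*m^2/q
S^2 = 8*0.2*1*0.8/0.014 + 4*0.7*0.8^2/0.014
S = sqrt(219.4286)

14.8131 m


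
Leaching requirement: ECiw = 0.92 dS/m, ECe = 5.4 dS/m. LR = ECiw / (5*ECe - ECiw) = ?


LR = ECiw / (5*ECe - ECiw)
LR = 0.92 / (5*5.4 - 0.92)
LR = 0.92 / 26.0800

0.0353


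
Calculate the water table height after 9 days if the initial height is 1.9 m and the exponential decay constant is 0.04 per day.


m = m0 * exp(-k*t)
m = 1.9 * exp(-0.04 * 9)
m = 1.9 * exp(-0.3600)

1.3256 m


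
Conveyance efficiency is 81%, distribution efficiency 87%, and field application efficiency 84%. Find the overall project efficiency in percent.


Ec = 0.81, Eb = 0.87, Ea = 0.84
E = 0.81 * 0.87 * 0.84 * 100 = 59.1948%

59.1948 %


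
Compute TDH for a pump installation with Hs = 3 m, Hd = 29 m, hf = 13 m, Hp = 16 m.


TDH = Hs + Hd + hf + Hp = 3 + 29 + 13 + 16 = 61

61 m


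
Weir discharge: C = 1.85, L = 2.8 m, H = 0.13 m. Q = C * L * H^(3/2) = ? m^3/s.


Q = C * L * H^(3/2) = 1.85 * 2.8 * 0.13^1.5 = 1.85 * 2.8 * 0.046872

0.2428 m^3/s


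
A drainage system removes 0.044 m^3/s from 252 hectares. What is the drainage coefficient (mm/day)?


DC = Q * 86400 / (A * 10000) * 1000
DC = 0.044 * 86400 / (252 * 10000) * 1000
DC = 3801600.0000 / 2520000

1.5086 mm/day


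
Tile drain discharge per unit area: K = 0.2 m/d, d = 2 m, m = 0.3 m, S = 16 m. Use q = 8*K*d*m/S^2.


q = 8*K*d*m/S^2
q = 8*0.2*2*0.3/16^2
q = 0.9600 / 256

0.0037 m/d


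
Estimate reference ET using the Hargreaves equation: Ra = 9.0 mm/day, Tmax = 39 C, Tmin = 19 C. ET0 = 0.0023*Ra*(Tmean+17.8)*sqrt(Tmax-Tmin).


Tmean = (Tmax + Tmin)/2 = (39 + 19)/2 = 29.0
ET0 = 0.0023 * 9.0 * (29.0 + 17.8) * sqrt(39 - 19)
ET0 = 0.0023 * 9.0 * 46.8 * 4.472136

4.3324 mm/day


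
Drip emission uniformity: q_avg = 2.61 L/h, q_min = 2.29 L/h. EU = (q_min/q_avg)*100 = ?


EU = (q_min/q_avg)*100 = (2.29/2.61)*100 = 87.7395%

87.7395 %


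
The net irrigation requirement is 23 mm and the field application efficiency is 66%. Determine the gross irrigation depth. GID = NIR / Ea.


Ea = 66% = 0.66
GID = NIR / Ea = 23 / 0.66 = 34.8485 mm

34.8485 mm


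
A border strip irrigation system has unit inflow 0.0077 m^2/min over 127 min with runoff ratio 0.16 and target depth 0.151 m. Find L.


L = q*t/((1+r)*Z)
L = 0.0077*127/((1+0.16)*0.151)
L = 0.9779/0.17516

5.5829 m


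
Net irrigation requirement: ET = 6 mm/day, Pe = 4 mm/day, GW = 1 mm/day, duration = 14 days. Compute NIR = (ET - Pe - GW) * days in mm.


Daily deficit = ET - Pe - GW = 6 - 4 - 1 = 1 mm/day
NIR = 1 * 14 = 14 mm

14.0000 mm


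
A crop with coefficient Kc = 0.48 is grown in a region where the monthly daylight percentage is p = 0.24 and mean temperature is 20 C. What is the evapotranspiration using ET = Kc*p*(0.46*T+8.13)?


ET = Kc * p * (0.46*T + 8.13)
ET = 0.48 * 0.24 * (0.46*20 + 8.13)
ET = 0.48 * 0.24 * 17.3300

1.9964 mm/day


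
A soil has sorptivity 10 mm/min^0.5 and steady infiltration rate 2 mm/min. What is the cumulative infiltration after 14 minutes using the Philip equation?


F = S*sqrt(t) + A*t
F = 10*sqrt(14) + 2*14
F = 10*3.741657 + 28

65.4166 mm


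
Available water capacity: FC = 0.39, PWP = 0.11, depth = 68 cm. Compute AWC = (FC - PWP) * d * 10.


AWC = (FC - PWP) * d * 10
AWC = (0.39 - 0.11) * 68 * 10
AWC = 0.2800 * 68 * 10

190.4000 mm


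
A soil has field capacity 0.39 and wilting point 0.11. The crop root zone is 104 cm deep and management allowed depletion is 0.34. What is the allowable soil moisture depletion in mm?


SMD = (FC - PWP) * d * MAD * 10
SMD = (0.39 - 0.11) * 104 * 0.34 * 10
SMD = 0.2800 * 104 * 0.34 * 10

99.0080 mm


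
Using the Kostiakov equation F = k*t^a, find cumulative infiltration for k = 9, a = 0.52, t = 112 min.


F = k * t^a = 9 * 112^0.52
F = 9 * 11.630366

104.6733 mm


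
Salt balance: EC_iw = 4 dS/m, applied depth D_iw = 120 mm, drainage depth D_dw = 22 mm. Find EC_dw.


EC_dw = EC_iw * D_iw / D_dw
EC_dw = 4 * 120 / 22
EC_dw = 480 / 22

21.8182 dS/m


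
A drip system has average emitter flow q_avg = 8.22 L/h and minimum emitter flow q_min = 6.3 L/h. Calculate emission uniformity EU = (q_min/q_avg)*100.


EU = (q_min/q_avg)*100 = (6.3/8.22)*100 = 76.6423%

76.6423 %


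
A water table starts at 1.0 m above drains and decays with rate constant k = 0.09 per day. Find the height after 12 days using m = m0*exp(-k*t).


m = m0 * exp(-k*t)
m = 1.0 * exp(-0.09 * 12)
m = 1.0 * exp(-1.0800)

0.3396 m


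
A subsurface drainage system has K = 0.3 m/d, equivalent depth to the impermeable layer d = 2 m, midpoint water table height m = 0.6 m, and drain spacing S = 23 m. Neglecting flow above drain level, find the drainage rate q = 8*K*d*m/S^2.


q = 8*K*d*m/S^2
q = 8*0.3*2*0.6/23^2
q = 2.8800 / 529

0.0054 m/d


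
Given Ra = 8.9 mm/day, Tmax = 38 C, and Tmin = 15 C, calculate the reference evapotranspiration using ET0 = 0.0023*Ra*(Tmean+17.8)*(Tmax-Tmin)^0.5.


Tmean = (Tmax + Tmin)/2 = (38 + 15)/2 = 26.5
ET0 = 0.0023 * 8.9 * (26.5 + 17.8) * sqrt(38 - 15)
ET0 = 0.0023 * 8.9 * 44.3 * 4.795832

4.3490 mm/day


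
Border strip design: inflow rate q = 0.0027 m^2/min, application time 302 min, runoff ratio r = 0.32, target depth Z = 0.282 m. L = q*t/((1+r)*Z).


L = q*t/((1+r)*Z)
L = 0.0027*302/((1+0.32)*0.282)
L = 0.8154/0.37224

2.1905 m


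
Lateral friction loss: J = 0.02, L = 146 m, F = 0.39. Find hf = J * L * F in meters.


hf = J * L * F = 0.02 * 146 * 0.39 = 1.1388 m

1.1388 m


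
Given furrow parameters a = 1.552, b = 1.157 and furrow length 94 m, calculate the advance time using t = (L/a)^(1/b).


t = (L/a)^(1/b)
t = (94/1.552)^(1/1.157)
t = 60.567010^(1/1.157)

34.7052 min


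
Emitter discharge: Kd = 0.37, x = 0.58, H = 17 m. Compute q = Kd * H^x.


q = Kd * H^x = 0.37 * 17^0.58 = 0.37 * 5.172022

1.9136 L/h


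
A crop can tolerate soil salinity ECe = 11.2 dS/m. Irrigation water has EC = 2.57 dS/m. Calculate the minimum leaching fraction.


LR = ECiw / (5*ECe - ECiw)
LR = 2.57 / (5*11.2 - 2.57)
LR = 2.57 / 53.4300

0.0481


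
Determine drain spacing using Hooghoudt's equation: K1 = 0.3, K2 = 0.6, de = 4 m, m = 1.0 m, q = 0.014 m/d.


S^2 = 8*K2*de*m/q + 4*K1*m^2/q
S^2 = 8*0.6*4*1.0/0.014 + 4*0.3*1.0^2/0.014
S = sqrt(1457.1429)

38.1725 m


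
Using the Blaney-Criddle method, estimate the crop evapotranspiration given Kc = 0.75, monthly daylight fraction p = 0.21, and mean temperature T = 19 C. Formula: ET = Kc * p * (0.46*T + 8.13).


ET = Kc * p * (0.46*T + 8.13)
ET = 0.75 * 0.21 * (0.46*19 + 8.13)
ET = 0.75 * 0.21 * 16.8700

2.6570 mm/day


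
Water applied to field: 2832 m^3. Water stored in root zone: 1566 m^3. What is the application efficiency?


Ea = V_root / V_field * 100 = 1566 / 2832 * 100 = 55.2966%

55.2966 %


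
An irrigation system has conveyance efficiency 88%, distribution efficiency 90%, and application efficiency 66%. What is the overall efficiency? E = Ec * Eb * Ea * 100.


Ec = 0.88, Eb = 0.9, Ea = 0.66
E = 0.88 * 0.9 * 0.66 * 100 = 52.2720%

52.2720 %


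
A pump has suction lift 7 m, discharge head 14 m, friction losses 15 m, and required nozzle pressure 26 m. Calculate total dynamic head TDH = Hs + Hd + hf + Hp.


TDH = Hs + Hd + hf + Hp = 7 + 14 + 15 + 26 = 62

62 m


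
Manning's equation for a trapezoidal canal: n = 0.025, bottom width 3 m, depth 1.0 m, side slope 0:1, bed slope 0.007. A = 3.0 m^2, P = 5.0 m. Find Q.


R = A/P = 3.0/5.0 = 0.600000
Q = (1/0.025) * 3.0 * 0.600000^(2/3) * 0.007^0.5

7.1422 m^3/s


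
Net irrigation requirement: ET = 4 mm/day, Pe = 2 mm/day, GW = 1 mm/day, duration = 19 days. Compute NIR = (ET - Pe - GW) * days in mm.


Daily deficit = ET - Pe - GW = 4 - 2 - 1 = 1 mm/day
NIR = 1 * 19 = 19 mm

19.0000 mm


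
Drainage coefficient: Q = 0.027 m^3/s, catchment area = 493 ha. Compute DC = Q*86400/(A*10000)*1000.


DC = Q * 86400 / (A * 10000) * 1000
DC = 0.027 * 86400 / (493 * 10000) * 1000
DC = 2332800.0000 / 4930000

0.4732 mm/day


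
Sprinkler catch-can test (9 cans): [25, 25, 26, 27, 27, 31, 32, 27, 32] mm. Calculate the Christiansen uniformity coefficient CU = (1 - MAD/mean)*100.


mean = 28.000000 mm
MAD = 2.444444 mm
CU = (1 - 2.444444/28.000000)*100

91.2698 %


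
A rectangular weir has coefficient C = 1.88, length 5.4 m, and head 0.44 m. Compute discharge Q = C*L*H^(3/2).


Q = C * L * H^(3/2) = 1.88 * 5.4 * 0.44^1.5 = 1.88 * 5.4 * 0.291863

2.9630 m^3/s


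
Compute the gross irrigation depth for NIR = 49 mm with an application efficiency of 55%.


Ea = 55% = 0.55
GID = NIR / Ea = 49 / 0.55 = 89.0909 mm

89.0909 mm


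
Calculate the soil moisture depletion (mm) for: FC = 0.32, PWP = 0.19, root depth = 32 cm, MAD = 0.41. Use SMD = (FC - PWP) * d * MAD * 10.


SMD = (FC - PWP) * d * MAD * 10
SMD = (0.32 - 0.19) * 32 * 0.41 * 10
SMD = 0.1300 * 32 * 0.41 * 10

17.0560 mm


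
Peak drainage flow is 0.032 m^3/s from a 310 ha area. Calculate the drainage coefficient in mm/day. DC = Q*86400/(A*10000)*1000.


DC = Q * 86400 / (A * 10000) * 1000
DC = 0.032 * 86400 / (310 * 10000) * 1000
DC = 2764800.0000 / 3100000

0.8919 mm/day


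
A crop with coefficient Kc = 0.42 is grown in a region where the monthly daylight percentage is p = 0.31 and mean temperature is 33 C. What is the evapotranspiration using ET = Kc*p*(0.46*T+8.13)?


ET = Kc * p * (0.46*T + 8.13)
ET = 0.42 * 0.31 * (0.46*33 + 8.13)
ET = 0.42 * 0.31 * 23.3100

3.0350 mm/day


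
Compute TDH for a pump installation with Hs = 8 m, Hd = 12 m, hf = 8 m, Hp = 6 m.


TDH = Hs + Hd + hf + Hp = 8 + 12 + 8 + 6 = 34

34 m


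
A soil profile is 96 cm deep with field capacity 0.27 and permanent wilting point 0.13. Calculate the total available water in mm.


AWC = (FC - PWP) * d * 10
AWC = (0.27 - 0.13) * 96 * 10
AWC = 0.1400 * 96 * 10

134.4000 mm


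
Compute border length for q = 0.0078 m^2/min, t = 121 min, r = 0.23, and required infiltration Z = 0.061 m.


L = q*t/((1+r)*Z)
L = 0.0078*121/((1+0.23)*0.061)
L = 0.9438/0.07503

12.5790 m


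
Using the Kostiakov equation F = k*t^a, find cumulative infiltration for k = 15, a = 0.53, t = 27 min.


F = k * t^a = 15 * 27^0.53
F = 15 * 5.736180

86.0427 mm


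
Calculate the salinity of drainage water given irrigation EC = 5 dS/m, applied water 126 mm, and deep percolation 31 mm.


EC_dw = EC_iw * D_iw / D_dw
EC_dw = 5 * 126 / 31
EC_dw = 630 / 31

20.3226 dS/m


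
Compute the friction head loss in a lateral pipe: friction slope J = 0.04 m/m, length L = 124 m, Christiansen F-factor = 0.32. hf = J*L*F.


hf = J * L * F = 0.04 * 124 * 0.32 = 1.5872 m

1.5872 m


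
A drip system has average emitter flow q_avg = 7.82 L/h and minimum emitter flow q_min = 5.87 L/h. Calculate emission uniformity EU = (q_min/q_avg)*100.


EU = (q_min/q_avg)*100 = (5.87/7.82)*100 = 75.0639%

75.0639 %


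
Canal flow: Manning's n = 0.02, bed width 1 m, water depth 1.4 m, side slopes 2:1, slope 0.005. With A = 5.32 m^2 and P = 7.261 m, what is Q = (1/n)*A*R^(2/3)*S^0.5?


R = A/P = 5.32/7.261 = 0.732681
Q = (1/0.02) * 5.32 * 0.732681^(2/3) * 0.005^0.5

15.2866 m^3/s


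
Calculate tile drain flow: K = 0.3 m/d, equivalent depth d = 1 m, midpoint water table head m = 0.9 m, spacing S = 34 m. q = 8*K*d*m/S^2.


q = 8*K*d*m/S^2
q = 8*0.3*1*0.9/34^2
q = 2.1600 / 1156

0.0019 m/d


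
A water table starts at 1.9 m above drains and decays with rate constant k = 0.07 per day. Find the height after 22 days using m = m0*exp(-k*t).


m = m0 * exp(-k*t)
m = 1.9 * exp(-0.07 * 22)
m = 1.9 * exp(-1.5400)

0.4073 m


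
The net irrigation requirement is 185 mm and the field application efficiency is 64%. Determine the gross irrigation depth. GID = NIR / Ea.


Ea = 64% = 0.64
GID = NIR / Ea = 185 / 0.64 = 289.0625 mm

289.0625 mm


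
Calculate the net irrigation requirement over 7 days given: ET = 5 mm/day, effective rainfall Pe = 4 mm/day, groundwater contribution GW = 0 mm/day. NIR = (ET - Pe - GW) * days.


Daily deficit = ET - Pe - GW = 5 - 4 - 0 = 1 mm/day
NIR = 1 * 7 = 7 mm

7.0000 mm


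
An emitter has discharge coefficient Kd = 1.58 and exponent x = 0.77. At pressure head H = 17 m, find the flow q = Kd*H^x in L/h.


q = Kd * H^x = 1.58 * 17^0.77 = 1.58 * 8.860244

13.9992 L/h


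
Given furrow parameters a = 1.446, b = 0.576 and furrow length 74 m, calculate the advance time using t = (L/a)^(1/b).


t = (L/a)^(1/b)
t = (74/1.446)^(1/0.576)
t = 51.175657^(1/0.576)

927.0945 min


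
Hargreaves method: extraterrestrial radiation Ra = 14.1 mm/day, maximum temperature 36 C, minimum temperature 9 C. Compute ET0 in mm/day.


Tmean = (Tmax + Tmin)/2 = (36 + 9)/2 = 22.5
ET0 = 0.0023 * 14.1 * (22.5 + 17.8) * sqrt(36 - 9)
ET0 = 0.0023 * 14.1 * 40.3 * 5.196152

6.7910 mm/day


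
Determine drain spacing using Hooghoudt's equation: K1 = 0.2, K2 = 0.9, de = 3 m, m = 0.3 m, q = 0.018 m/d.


S^2 = 8*K2*de*m/q + 4*K1*m^2/q
S^2 = 8*0.9*3*0.3/0.018 + 4*0.2*0.3^2/0.018
S = sqrt(364.0000)

19.0788 m


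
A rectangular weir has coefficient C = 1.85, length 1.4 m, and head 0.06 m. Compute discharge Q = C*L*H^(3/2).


Q = C * L * H^(3/2) = 1.85 * 1.4 * 0.06^1.5 = 1.85 * 1.4 * 0.014697

0.0381 m^3/s


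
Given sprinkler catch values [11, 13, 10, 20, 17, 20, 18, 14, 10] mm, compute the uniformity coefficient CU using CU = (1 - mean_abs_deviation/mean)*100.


mean = 14.777778 mm
MAD = 3.530864 mm
CU = (1 - 3.530864/14.777778)*100

76.1069 %


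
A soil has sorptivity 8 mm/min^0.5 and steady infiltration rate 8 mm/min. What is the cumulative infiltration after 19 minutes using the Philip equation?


F = S*sqrt(t) + A*t
F = 8*sqrt(19) + 8*19
F = 8*4.358899 + 152

186.8712 mm


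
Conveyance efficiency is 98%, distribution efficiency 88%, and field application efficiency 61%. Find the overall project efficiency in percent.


Ec = 0.98, Eb = 0.88, Ea = 0.61
E = 0.98 * 0.88 * 0.61 * 100 = 52.6064%

52.6064 %


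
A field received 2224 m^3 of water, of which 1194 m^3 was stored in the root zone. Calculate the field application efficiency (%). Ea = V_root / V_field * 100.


Ea = V_root / V_field * 100 = 1194 / 2224 * 100 = 53.6871%

53.6871 %


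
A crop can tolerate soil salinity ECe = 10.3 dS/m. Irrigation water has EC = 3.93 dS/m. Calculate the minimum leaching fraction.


LR = ECiw / (5*ECe - ECiw)
LR = 3.93 / (5*10.3 - 3.93)
LR = 3.93 / 47.5700

0.0826


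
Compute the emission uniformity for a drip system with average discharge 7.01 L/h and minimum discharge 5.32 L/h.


EU = (q_min/q_avg)*100 = (5.32/7.01)*100 = 75.8916%

75.8916 %


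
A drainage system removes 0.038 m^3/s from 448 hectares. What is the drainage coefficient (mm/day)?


DC = Q * 86400 / (A * 10000) * 1000
DC = 0.038 * 86400 / (448 * 10000) * 1000
DC = 3283200.0000 / 4480000

0.7329 mm/day


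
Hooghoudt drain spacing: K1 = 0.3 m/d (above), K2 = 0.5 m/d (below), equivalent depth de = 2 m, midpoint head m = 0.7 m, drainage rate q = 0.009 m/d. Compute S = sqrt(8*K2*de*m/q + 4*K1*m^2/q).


S^2 = 8*K2*de*m/q + 4*K1*m^2/q
S^2 = 8*0.5*2*0.7/0.009 + 4*0.3*0.7^2/0.009
S = sqrt(687.5556)

26.2213 m


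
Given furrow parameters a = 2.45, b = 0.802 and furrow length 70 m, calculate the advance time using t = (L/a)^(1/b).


t = (L/a)^(1/b)
t = (70/2.45)^(1/0.802)
t = 28.571429^(1/0.802)

65.3697 min


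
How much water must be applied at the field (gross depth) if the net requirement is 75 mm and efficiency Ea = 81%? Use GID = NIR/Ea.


Ea = 81% = 0.81
GID = NIR / Ea = 75 / 0.81 = 92.5926 mm

92.5926 mm


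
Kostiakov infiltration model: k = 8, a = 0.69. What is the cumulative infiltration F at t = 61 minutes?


F = k * t^a = 8 * 61^0.69
F = 8 * 17.056016

136.4481 mm


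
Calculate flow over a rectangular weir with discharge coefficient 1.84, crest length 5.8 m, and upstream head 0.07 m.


Q = C * L * H^(3/2) = 1.84 * 5.8 * 0.07^1.5 = 1.84 * 5.8 * 0.018520

0.1976 m^3/s


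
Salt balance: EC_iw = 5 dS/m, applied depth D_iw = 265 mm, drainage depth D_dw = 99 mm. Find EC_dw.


EC_dw = EC_iw * D_iw / D_dw
EC_dw = 5 * 265 / 99
EC_dw = 1325 / 99

13.3838 dS/m


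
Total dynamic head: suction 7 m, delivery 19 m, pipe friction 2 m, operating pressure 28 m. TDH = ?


TDH = Hs + Hd + hf + Hp = 7 + 19 + 2 + 28 = 56

56 m


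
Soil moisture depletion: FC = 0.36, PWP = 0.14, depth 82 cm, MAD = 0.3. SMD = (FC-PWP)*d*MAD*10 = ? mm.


SMD = (FC - PWP) * d * MAD * 10
SMD = (0.36 - 0.14) * 82 * 0.3 * 10
SMD = 0.2200 * 82 * 0.3 * 10

54.1200 mm


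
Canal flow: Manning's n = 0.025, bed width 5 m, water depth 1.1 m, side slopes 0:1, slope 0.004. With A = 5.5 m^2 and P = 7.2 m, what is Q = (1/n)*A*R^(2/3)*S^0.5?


R = A/P = 5.5/7.2 = 0.763889
Q = (1/0.025) * 5.5 * 0.763889^(2/3) * 0.004^0.5

11.6271 m^3/s


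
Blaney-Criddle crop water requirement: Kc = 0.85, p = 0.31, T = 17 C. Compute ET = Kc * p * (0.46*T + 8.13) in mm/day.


ET = Kc * p * (0.46*T + 8.13)
ET = 0.85 * 0.31 * (0.46*17 + 8.13)
ET = 0.85 * 0.31 * 15.9500

4.2028 mm/day


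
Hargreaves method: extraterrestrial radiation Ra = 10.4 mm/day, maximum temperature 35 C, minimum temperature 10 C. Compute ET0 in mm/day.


Tmean = (Tmax + Tmin)/2 = (35 + 10)/2 = 22.5
ET0 = 0.0023 * 10.4 * (22.5 + 17.8) * sqrt(35 - 10)
ET0 = 0.0023 * 10.4 * 40.3 * 5.000000

4.8199 mm/day


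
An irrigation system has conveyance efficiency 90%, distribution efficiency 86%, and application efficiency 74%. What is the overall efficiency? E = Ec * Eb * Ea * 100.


Ec = 0.9, Eb = 0.86, Ea = 0.74
E = 0.9 * 0.86 * 0.74 * 100 = 57.2760%

57.2760 %


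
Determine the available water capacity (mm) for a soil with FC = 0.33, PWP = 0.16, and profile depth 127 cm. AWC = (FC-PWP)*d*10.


AWC = (FC - PWP) * d * 10
AWC = (0.33 - 0.16) * 127 * 10
AWC = 0.1700 * 127 * 10

215.9000 mm


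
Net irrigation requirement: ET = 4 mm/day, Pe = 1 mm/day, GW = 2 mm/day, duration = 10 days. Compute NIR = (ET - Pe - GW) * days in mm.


Daily deficit = ET - Pe - GW = 4 - 1 - 2 = 1 mm/day
NIR = 1 * 10 = 10 mm

10.0000 mm


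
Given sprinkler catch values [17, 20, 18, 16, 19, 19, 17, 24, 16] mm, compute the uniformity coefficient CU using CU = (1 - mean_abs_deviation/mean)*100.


mean = 18.444444 mm
MAD = 1.827160 mm
CU = (1 - 1.827160/18.444444)*100

90.0937 %


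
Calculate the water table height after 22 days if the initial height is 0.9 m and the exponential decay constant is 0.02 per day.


m = m0 * exp(-k*t)
m = 0.9 * exp(-0.02 * 22)
m = 0.9 * exp(-0.4400)

0.5796 m


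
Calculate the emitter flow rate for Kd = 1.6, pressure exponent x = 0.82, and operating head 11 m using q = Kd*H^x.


q = Kd * H^x = 1.6 * 11^0.82 = 1.6 * 7.144009

11.4304 L/h


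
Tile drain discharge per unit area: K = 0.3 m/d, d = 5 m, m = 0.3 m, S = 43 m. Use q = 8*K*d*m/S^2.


q = 8*K*d*m/S^2
q = 8*0.3*5*0.3/43^2
q = 3.6000 / 1849

0.0019 m/d


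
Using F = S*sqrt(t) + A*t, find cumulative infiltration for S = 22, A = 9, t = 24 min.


F = S*sqrt(t) + A*t
F = 22*sqrt(24) + 9*24
F = 22*4.898979 + 216

323.7775 mm


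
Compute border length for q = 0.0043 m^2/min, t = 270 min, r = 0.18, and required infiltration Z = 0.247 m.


L = q*t/((1+r)*Z)
L = 0.0043*270/((1+0.18)*0.247)
L = 1.161/0.29146

3.9834 m


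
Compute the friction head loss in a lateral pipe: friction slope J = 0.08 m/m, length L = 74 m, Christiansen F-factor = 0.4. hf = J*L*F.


hf = J * L * F = 0.08 * 74 * 0.4 = 2.3680 m

2.3680 m


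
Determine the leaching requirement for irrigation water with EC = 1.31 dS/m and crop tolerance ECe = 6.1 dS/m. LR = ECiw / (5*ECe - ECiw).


LR = ECiw / (5*ECe - ECiw)
LR = 1.31 / (5*6.1 - 1.31)
LR = 1.31 / 29.1900

0.0449


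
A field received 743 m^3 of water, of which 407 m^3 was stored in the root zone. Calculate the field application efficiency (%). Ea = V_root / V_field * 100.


Ea = V_root / V_field * 100 = 407 / 743 * 100 = 54.7779%

54.7779 %


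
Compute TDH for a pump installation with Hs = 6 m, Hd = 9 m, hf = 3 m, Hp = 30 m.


TDH = Hs + Hd + hf + Hp = 6 + 9 + 3 + 30 = 48

48 m


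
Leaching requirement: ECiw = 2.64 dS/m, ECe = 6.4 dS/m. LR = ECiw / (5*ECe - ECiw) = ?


LR = ECiw / (5*ECe - ECiw)
LR = 2.64 / (5*6.4 - 2.64)
LR = 2.64 / 29.3600

0.0899


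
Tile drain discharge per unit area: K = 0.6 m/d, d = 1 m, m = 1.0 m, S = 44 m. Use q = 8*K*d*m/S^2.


q = 8*K*d*m/S^2
q = 8*0.6*1*1.0/44^2
q = 4.8000 / 1936

0.0025 m/d


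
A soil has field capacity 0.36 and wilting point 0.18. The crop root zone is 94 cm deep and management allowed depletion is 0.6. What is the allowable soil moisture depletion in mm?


SMD = (FC - PWP) * d * MAD * 10
SMD = (0.36 - 0.18) * 94 * 0.6 * 10
SMD = 0.1800 * 94 * 0.6 * 10

101.5200 mm


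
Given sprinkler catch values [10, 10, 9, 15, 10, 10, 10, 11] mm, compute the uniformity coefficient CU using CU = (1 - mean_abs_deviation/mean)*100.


mean = 10.625000 mm
MAD = 1.187500 mm
CU = (1 - 1.187500/10.625000)*100

88.8235 %


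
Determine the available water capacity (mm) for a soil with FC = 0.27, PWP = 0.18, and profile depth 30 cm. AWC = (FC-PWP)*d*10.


AWC = (FC - PWP) * d * 10
AWC = (0.27 - 0.18) * 30 * 10
AWC = 0.0900 * 30 * 10

27.0000 mm


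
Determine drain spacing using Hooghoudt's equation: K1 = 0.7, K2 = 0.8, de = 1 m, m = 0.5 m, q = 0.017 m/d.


S^2 = 8*K2*de*m/q + 4*K1*m^2/q
S^2 = 8*0.8*1*0.5/0.017 + 4*0.7*0.5^2/0.017
S = sqrt(229.4118)

15.1463 m


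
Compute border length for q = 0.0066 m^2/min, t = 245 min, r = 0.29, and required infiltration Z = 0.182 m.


L = q*t/((1+r)*Z)
L = 0.0066*245/((1+0.29)*0.182)
L = 1.617/0.23478

6.8873 m


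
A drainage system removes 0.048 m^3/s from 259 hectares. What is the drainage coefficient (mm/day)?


DC = Q * 86400 / (A * 10000) * 1000
DC = 0.048 * 86400 / (259 * 10000) * 1000
DC = 4147200.0000 / 2590000

1.6012 mm/day


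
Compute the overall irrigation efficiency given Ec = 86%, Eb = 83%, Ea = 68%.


Ec = 0.86, Eb = 0.83, Ea = 0.68
E = 0.86 * 0.83 * 0.68 * 100 = 48.5384%

48.5384 %


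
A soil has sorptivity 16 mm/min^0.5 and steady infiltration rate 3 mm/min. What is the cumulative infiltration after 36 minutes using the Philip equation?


F = S*sqrt(t) + A*t
F = 16*sqrt(36) + 3*36
F = 16*6.000000 + 108

204.0000 mm


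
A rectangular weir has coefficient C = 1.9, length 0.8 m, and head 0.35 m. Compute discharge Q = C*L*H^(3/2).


Q = C * L * H^(3/2) = 1.9 * 0.8 * 0.35^1.5 = 1.9 * 0.8 * 0.207063

0.3147 m^3/s


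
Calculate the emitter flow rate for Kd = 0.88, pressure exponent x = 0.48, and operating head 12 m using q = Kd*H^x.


q = Kd * H^x = 0.88 * 12^0.48 = 0.88 * 3.296150

2.9006 L/h


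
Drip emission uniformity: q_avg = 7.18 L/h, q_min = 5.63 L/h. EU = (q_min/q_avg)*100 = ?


EU = (q_min/q_avg)*100 = (5.63/7.18)*100 = 78.4123%

78.4123 %


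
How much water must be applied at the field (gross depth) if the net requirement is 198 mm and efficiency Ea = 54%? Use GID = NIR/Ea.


Ea = 54% = 0.54
GID = NIR / Ea = 198 / 0.54 = 366.6667 mm

366.6667 mm


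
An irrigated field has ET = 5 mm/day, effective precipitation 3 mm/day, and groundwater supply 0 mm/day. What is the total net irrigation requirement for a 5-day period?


Daily deficit = ET - Pe - GW = 5 - 3 - 0 = 2 mm/day
NIR = 2 * 5 = 10 mm

10.0000 mm


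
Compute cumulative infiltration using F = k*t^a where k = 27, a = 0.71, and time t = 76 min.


F = k * t^a = 27 * 76^0.71
F = 27 * 21.646000

584.4420 mm


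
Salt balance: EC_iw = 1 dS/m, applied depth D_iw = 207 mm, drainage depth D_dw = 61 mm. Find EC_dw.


EC_dw = EC_iw * D_iw / D_dw
EC_dw = 1 * 207 / 61
EC_dw = 207 / 61

3.3934 dS/m


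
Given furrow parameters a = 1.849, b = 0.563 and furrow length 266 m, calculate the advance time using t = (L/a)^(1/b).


t = (L/a)^(1/b)
t = (266/1.849)^(1/0.563)
t = 143.861547^(1/0.563)

6806.7394 min


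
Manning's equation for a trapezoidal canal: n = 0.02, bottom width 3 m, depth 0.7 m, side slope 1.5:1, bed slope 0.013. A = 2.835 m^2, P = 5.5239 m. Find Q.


R = A/P = 2.835/5.5239 = 0.513224
Q = (1/0.02) * 2.835 * 0.513224^(2/3) * 0.013^0.5

10.3602 m^3/s


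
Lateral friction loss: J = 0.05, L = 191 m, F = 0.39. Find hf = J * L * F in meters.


hf = J * L * F = 0.05 * 191 * 0.39 = 3.7245 m

3.7245 m


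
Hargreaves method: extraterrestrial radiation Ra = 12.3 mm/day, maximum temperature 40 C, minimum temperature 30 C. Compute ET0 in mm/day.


Tmean = (Tmax + Tmin)/2 = (40 + 30)/2 = 35.0
ET0 = 0.0023 * 12.3 * (35.0 + 17.8) * sqrt(40 - 30)
ET0 = 0.0023 * 12.3 * 52.8 * 3.162278

4.7235 mm/day


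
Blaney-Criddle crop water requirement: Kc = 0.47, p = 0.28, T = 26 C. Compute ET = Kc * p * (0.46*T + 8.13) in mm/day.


ET = Kc * p * (0.46*T + 8.13)
ET = 0.47 * 0.28 * (0.46*26 + 8.13)
ET = 0.47 * 0.28 * 20.0900

2.6438 mm/day


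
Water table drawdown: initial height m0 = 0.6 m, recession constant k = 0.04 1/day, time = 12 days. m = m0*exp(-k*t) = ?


m = m0 * exp(-k*t)
m = 0.6 * exp(-0.04 * 12)
m = 0.6 * exp(-0.4800)

0.3713 m


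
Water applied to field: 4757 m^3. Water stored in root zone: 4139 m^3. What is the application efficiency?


Ea = V_root / V_field * 100 = 4139 / 4757 * 100 = 87.0086%

87.0086 %


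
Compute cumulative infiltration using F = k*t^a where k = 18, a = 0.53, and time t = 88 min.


F = k * t^a = 18 * 88^0.53
F = 18 * 10.729409

193.1294 mm


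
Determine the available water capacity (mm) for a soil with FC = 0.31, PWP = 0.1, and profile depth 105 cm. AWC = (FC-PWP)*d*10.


AWC = (FC - PWP) * d * 10
AWC = (0.31 - 0.1) * 105 * 10
AWC = 0.2100 * 105 * 10

220.5000 mm


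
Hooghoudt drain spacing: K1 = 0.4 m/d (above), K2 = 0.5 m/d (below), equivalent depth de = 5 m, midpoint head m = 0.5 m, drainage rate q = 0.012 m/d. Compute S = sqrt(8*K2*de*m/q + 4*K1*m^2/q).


S^2 = 8*K2*de*m/q + 4*K1*m^2/q
S^2 = 8*0.5*5*0.5/0.012 + 4*0.4*0.5^2/0.012
S = sqrt(866.6667)

29.4392 m


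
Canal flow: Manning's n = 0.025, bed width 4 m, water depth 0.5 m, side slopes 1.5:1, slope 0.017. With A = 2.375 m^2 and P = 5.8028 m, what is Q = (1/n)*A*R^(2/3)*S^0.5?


R = A/P = 2.375/5.8028 = 0.409285
Q = (1/0.025) * 2.375 * 0.409285^(2/3) * 0.017^0.5

6.8281 m^3/s


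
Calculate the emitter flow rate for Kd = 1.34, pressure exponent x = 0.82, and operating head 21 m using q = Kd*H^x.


q = Kd * H^x = 1.34 * 21^0.82 = 1.34 * 12.140032

16.2676 L/h


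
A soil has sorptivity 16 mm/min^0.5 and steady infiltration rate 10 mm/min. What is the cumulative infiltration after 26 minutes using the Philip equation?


F = S*sqrt(t) + A*t
F = 16*sqrt(26) + 10*26
F = 16*5.099020 + 260

341.5843 mm


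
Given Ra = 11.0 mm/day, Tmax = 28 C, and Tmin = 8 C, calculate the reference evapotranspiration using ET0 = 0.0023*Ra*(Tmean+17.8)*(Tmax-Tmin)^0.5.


Tmean = (Tmax + Tmin)/2 = (28 + 8)/2 = 18.0
ET0 = 0.0023 * 11.0 * (18.0 + 17.8) * sqrt(28 - 8)
ET0 = 0.0023 * 11.0 * 35.8 * 4.472136

4.0506 mm/day


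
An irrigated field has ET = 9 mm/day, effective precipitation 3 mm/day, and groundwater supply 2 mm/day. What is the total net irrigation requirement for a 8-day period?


Daily deficit = ET - Pe - GW = 9 - 3 - 2 = 4 mm/day
NIR = 4 * 8 = 32 mm

32.0000 mm


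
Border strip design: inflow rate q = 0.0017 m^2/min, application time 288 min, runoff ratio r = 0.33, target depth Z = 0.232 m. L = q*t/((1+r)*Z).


L = q*t/((1+r)*Z)
L = 0.0017*288/((1+0.33)*0.232)
L = 0.4896/0.30856

1.5867 m


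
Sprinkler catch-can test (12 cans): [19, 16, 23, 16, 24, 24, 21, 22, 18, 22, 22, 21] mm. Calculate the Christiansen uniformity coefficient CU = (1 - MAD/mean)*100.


mean = 20.666667 mm
MAD = 2.277778 mm
CU = (1 - 2.277778/20.666667)*100

88.9785 %


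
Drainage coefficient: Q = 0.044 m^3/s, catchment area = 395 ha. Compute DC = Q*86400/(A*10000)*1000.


DC = Q * 86400 / (A * 10000) * 1000
DC = 0.044 * 86400 / (395 * 10000) * 1000
DC = 3801600.0000 / 3950000

0.9624 mm/day


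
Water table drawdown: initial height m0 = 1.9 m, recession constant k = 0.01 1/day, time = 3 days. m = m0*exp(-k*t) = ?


m = m0 * exp(-k*t)
m = 1.9 * exp(-0.01 * 3)
m = 1.9 * exp(-0.0300)

1.8438 m


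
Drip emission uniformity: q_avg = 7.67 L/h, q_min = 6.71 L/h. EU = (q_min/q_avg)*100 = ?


EU = (q_min/q_avg)*100 = (6.71/7.67)*100 = 87.4837%

87.4837 %


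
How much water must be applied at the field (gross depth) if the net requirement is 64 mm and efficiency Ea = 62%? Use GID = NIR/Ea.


Ea = 62% = 0.62
GID = NIR / Ea = 64 / 0.62 = 103.2258 mm

103.2258 mm


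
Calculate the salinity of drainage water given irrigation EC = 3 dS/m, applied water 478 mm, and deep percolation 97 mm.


EC_dw = EC_iw * D_iw / D_dw
EC_dw = 3 * 478 / 97
EC_dw = 1434 / 97

14.7835 dS/m


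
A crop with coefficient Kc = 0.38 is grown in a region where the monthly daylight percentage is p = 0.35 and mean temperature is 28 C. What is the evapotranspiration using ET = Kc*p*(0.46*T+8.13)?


ET = Kc * p * (0.46*T + 8.13)
ET = 0.38 * 0.35 * (0.46*28 + 8.13)
ET = 0.38 * 0.35 * 21.0100

2.7943 mm/day


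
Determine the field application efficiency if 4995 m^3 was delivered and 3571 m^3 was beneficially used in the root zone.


Ea = V_root / V_field * 100 = 3571 / 4995 * 100 = 71.4915%

71.4915 %


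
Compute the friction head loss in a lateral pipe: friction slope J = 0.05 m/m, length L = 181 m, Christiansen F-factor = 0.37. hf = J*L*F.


hf = J * L * F = 0.05 * 181 * 0.37 = 3.3485 m

3.3485 m


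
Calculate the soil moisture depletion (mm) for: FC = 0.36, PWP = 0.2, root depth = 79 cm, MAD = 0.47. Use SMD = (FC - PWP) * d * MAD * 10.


SMD = (FC - PWP) * d * MAD * 10
SMD = (0.36 - 0.2) * 79 * 0.47 * 10
SMD = 0.1600 * 79 * 0.47 * 10

59.4080 mm


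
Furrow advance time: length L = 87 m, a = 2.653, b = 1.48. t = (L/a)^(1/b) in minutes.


t = (L/a)^(1/b)
t = (87/2.653)^(1/1.48)
t = 32.793064^(1/1.48)

10.5725 min


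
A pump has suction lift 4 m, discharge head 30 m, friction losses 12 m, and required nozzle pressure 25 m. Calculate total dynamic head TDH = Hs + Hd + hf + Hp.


TDH = Hs + Hd + hf + Hp = 4 + 30 + 12 + 25 = 71

71 m


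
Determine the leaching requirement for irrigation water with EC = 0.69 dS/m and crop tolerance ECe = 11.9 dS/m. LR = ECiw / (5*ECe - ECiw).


LR = ECiw / (5*ECe - ECiw)
LR = 0.69 / (5*11.9 - 0.69)
LR = 0.69 / 58.8100

0.0117


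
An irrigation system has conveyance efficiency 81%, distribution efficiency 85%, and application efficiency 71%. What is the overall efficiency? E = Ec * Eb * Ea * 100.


Ec = 0.81, Eb = 0.85, Ea = 0.71
E = 0.81 * 0.85 * 0.71 * 100 = 48.8835%

48.8835 %


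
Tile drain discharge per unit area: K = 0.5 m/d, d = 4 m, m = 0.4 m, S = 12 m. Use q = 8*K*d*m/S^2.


q = 8*K*d*m/S^2
q = 8*0.5*4*0.4/12^2
q = 6.4000 / 144

0.0444 m/d


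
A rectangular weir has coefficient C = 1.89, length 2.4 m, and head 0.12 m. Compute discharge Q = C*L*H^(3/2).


Q = C * L * H^(3/2) = 1.89 * 2.4 * 0.12^1.5 = 1.89 * 2.4 * 0.041569

0.1886 m^3/s


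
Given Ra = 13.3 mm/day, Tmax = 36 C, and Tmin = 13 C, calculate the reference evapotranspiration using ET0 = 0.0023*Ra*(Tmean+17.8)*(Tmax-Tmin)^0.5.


Tmean = (Tmax + Tmin)/2 = (36 + 13)/2 = 24.5
ET0 = 0.0023 * 13.3 * (24.5 + 17.8) * sqrt(36 - 13)
ET0 = 0.0023 * 13.3 * 42.3 * 4.795832

6.2056 mm/day


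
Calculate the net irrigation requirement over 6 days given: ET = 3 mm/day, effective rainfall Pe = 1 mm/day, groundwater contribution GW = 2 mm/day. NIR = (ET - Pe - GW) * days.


Daily deficit = ET - Pe - GW = 3 - 1 - 2 = 0 mm/day
NIR = 0 * 6 = 0 mm

0 mm


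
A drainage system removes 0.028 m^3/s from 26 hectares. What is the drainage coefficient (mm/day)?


DC = Q * 86400 / (A * 10000) * 1000
DC = 0.028 * 86400 / (26 * 10000) * 1000
DC = 2419200.0000 / 260000

9.3046 mm/day


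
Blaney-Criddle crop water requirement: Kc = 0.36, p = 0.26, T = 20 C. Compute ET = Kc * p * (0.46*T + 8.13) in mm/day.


ET = Kc * p * (0.46*T + 8.13)
ET = 0.36 * 0.26 * (0.46*20 + 8.13)
ET = 0.36 * 0.26 * 17.3300

1.6221 mm/day


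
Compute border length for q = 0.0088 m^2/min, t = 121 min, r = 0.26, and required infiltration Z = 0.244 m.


L = q*t/((1+r)*Z)
L = 0.0088*121/((1+0.26)*0.244)
L = 1.0648/0.30744

3.4634 m


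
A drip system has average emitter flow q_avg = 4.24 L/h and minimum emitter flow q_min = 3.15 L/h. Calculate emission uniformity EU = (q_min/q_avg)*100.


EU = (q_min/q_avg)*100 = (3.15/4.24)*100 = 74.2925%

74.2925 %


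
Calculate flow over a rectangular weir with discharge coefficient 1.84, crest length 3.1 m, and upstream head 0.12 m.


Q = C * L * H^(3/2) = 1.84 * 3.1 * 0.12^1.5 = 1.84 * 3.1 * 0.041569

0.2371 m^3/s


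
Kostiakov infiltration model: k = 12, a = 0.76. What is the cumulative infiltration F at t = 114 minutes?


F = k * t^a = 12 * 114^0.76
F = 12 * 36.580336

438.9640 mm


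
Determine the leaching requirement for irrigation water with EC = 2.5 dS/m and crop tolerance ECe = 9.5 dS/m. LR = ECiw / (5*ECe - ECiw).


LR = ECiw / (5*ECe - ECiw)
LR = 2.5 / (5*9.5 - 2.5)
LR = 2.5 / 45.0000

0.0556


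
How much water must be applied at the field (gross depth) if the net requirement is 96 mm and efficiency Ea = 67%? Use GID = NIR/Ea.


Ea = 67% = 0.67
GID = NIR / Ea = 96 / 0.67 = 143.2836 mm

143.2836 mm


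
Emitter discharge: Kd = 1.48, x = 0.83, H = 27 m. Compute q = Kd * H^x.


q = Kd * H^x = 1.48 * 27^0.83 = 1.48 * 15.418138

22.8188 L/h


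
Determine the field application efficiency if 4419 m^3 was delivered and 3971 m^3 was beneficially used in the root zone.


Ea = V_root / V_field * 100 = 3971 / 4419 * 100 = 89.8620%

89.8620 %


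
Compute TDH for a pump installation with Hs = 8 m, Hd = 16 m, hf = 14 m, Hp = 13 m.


TDH = Hs + Hd + hf + Hp = 8 + 16 + 14 + 13 = 51

51 m


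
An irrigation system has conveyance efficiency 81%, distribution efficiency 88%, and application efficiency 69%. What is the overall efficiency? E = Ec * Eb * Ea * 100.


Ec = 0.81, Eb = 0.88, Ea = 0.69
E = 0.81 * 0.88 * 0.69 * 100 = 49.1832%

49.1832 %


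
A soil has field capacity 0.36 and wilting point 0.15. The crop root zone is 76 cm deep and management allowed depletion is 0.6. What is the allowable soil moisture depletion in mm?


SMD = (FC - PWP) * d * MAD * 10
SMD = (0.36 - 0.15) * 76 * 0.6 * 10
SMD = 0.2100 * 76 * 0.6 * 10

95.7600 mm


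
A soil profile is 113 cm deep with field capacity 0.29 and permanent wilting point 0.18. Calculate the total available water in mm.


AWC = (FC - PWP) * d * 10
AWC = (0.29 - 0.18) * 113 * 10
AWC = 0.1100 * 113 * 10

124.3000 mm


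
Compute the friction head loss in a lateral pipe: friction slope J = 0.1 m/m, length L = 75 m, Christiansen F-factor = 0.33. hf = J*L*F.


hf = J * L * F = 0.1 * 75 * 0.33 = 2.4750 m

2.4750 m


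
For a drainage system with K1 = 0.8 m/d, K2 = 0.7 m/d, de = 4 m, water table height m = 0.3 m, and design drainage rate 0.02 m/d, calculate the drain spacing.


S^2 = 8*K2*de*m/q + 4*K1*m^2/q
S^2 = 8*0.7*4*0.3/0.02 + 4*0.8*0.3^2/0.02
S = sqrt(350.4000)

18.7190 m


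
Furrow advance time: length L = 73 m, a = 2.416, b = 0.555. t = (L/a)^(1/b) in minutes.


t = (L/a)^(1/b)
t = (73/2.416)^(1/0.555)
t = 30.215232^(1/0.555)

464.5942 min


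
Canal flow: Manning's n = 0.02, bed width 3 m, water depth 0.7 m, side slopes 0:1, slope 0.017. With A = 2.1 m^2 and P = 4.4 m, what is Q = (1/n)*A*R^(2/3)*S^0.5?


R = A/P = 2.1/4.4 = 0.477273
Q = (1/0.02) * 2.1 * 0.477273^(2/3) * 0.017^0.5

8.3610 m^3/s


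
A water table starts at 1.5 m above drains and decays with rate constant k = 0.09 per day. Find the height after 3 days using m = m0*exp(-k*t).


m = m0 * exp(-k*t)
m = 1.5 * exp(-0.09 * 3)
m = 1.5 * exp(-0.2700)

1.1451 m


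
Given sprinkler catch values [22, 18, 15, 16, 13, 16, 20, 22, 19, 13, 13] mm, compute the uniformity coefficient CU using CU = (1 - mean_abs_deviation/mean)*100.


mean = 17.000000 mm
MAD = 2.909091 mm
CU = (1 - 2.909091/17.000000)*100

82.8877 %


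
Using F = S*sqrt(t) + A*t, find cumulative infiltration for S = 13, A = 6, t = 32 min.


F = S*sqrt(t) + A*t
F = 13*sqrt(32) + 6*32
F = 13*5.656854 + 192

265.5391 mm


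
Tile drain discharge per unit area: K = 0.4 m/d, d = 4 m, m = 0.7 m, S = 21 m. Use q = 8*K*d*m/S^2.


q = 8*K*d*m/S^2
q = 8*0.4*4*0.7/21^2
q = 8.9600 / 441

0.0203 m/d


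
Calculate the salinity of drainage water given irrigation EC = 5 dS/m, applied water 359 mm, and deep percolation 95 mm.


EC_dw = EC_iw * D_iw / D_dw
EC_dw = 5 * 359 / 95
EC_dw = 1795 / 95

18.8947 dS/m


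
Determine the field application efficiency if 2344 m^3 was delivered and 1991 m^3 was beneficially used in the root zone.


Ea = V_root / V_field * 100 = 1991 / 2344 * 100 = 84.9403%

84.9403 %


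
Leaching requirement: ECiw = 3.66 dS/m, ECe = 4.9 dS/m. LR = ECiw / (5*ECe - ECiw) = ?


LR = ECiw / (5*ECe - ECiw)
LR = 3.66 / (5*4.9 - 3.66)
LR = 3.66 / 20.8400

0.1756


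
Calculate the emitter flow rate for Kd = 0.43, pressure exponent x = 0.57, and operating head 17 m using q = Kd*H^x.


q = Kd * H^x = 0.43 * 17^0.57 = 0.43 * 5.027544

2.1618 L/h


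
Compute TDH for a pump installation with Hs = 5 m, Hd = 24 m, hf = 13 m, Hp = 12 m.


TDH = Hs + Hd + hf + Hp = 5 + 24 + 13 + 12 = 54

54 m


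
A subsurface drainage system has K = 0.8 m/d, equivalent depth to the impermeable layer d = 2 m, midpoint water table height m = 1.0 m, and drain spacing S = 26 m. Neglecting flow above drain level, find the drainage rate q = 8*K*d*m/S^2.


q = 8*K*d*m/S^2
q = 8*0.8*2*1.0/26^2
q = 12.8000 / 676

0.0189 m/d


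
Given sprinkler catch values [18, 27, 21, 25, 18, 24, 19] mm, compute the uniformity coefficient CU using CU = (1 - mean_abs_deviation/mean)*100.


mean = 21.714286 mm
MAD = 3.102041 mm
CU = (1 - 3.102041/21.714286)*100

85.7143 %
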